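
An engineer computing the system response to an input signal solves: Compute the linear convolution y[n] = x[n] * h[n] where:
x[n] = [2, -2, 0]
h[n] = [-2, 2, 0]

y[n] = sum_k x[k]*h[n-k]. Output length = len(x) + len(h) - 1 = 3 + 3 - 1 = 5.
y[0] = 2*-2 = -4
y[1] = -2*-2 + 2*2 = 8
y[2] = 0*-2 + -2*2 + 2*0 = -4
y[3] = 0*2 + -2*0 = 0
y[4] = 0*0 = 0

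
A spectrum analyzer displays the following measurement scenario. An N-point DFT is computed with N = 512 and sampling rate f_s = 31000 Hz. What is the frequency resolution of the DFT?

DFT frequency resolution = f_s / N
= 31000 / 512 = 3875/64 Hz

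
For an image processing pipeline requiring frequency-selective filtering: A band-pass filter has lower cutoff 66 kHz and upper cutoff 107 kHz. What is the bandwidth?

Bandwidth = f_high - f_low
= 107 kHz - 66 kHz = 41 kHz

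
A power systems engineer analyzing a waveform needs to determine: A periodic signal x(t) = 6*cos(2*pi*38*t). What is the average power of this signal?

Average power of A*cos(wt) is A^2/2.
P = 6^2 / 2 = 36/2 = 18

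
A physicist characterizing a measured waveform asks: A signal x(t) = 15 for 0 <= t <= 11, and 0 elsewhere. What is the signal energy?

Energy = integral of |x(t)|^2 dt over the signal duration
= 15^2 * 11 = 225 * 11 = 2475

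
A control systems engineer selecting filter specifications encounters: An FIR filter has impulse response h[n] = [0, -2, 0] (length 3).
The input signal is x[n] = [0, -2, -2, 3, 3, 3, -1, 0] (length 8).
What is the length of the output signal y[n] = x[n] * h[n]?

For linear convolution, the output length is:
len(y) = len(x) + len(h) - 1 = 8 + 3 - 1 = 10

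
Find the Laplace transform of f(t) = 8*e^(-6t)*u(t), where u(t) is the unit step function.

Standard Laplace transform pair:
e^(-at)*u(t) <-> 1/(s+a)
With a = 6: L{8*e^(-6t)*u(t)} = 8/(s+6), ROC: Re(s) > -6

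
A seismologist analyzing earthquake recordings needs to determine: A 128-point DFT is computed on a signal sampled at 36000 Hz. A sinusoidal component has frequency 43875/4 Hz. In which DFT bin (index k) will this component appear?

DFT frequency resolution = f_s/N = 36000/128 = 1125/4 Hz
Bin index k = f_signal / resolution = 43875/4 / 1125/4 = 39
The signal frequency 43875/4 Hz falls in DFT bin k = 39.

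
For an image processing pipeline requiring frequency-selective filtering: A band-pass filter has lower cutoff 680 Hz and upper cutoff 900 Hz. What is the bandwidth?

Bandwidth = f_high - f_low
= 900 Hz - 680 Hz = 220 Hz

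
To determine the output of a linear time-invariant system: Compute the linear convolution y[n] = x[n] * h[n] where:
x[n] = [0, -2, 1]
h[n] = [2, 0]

y[n] = sum_k x[k]*h[n-k]. Output length = len(x) + len(h) - 1 = 3 + 2 - 1 = 4.
y[0] = 0*2 = 0
y[1] = -2*2 + 0*0 = -4
y[2] = 1*2 + -2*0 = 2
y[3] = 1*0 = 0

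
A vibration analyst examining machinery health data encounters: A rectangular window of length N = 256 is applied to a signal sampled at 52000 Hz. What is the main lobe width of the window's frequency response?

For a rectangular window of length N,
the main lobe width in frequency is 2*f_s/N.
= 2*52000/256 = 1625/4 Hz
This determines the minimum frequency separation for resolving two sinusoids.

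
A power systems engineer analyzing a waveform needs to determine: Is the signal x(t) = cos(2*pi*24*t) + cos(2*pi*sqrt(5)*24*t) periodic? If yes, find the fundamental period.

f1 = 24 Hz, f2 = 24*sqrt(5) Hz
Ratio f2/f1 = sqrt(5), which is irrational.
Since the frequency ratio is irrational, no common period exists.
The signal is not periodic.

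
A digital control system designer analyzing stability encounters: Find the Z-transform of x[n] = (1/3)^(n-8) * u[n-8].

Time-shifting property: if X(z) = Z{x[n]}, then Z{x[n-d]} = z^(-d) * X(z)
X(z) = z/(z - 1/3) for x[n] = (1/3)^n * u[n]
Z{x[n-8]} = z^(-8) * z/(z - 1/3) = z^(-7)/(z - 1/3)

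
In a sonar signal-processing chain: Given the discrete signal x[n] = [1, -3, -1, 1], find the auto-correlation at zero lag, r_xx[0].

The auto-correlation at zero lag r_xx[0] equals the signal energy.
r_xx[0] = sum of x[n]^2 = 1^2 + (-3)^2 + (-1)^2 + 1^2
= 1 + 9 + 1 + 1 = 12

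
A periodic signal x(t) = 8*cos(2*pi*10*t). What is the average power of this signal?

Average power of A*cos(wt) is A^2/2.
P = 8^2 / 2 = 64/2 = 32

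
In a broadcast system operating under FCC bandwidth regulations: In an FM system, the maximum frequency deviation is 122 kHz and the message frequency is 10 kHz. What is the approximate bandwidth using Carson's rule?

Carson's rule: BW = 2*(delta_f + f_m)
= 2*(122 + 10) kHz = 264 kHz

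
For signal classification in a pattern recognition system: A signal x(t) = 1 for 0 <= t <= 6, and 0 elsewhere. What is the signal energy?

Energy = integral of |x(t)|^2 dt over the signal duration
= 1^2 * 6 = 1 * 6 = 6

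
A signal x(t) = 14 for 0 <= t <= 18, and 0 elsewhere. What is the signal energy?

Energy = integral of |x(t)|^2 dt over the signal duration
= 14^2 * 18 = 196 * 18 = 3528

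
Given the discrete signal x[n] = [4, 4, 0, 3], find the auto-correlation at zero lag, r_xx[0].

The auto-correlation at zero lag r_xx[0] equals the signal energy.
r_xx[0] = sum of x[n]^2 = 4^2 + 4^2 + 0^2 + 3^2
= 16 + 16 + 0 + 9 = 41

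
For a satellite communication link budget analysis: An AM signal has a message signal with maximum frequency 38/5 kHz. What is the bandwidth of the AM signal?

In AM (double-sideband), the bandwidth is twice the message frequency.
BW = 2 * f_m = 2 * 38/5 kHz = 76/5 kHz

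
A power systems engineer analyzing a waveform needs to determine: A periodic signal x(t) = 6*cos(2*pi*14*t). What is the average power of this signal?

Average power of A*cos(wt) is A^2/2.
P = 6^2 / 2 = 36/2 = 18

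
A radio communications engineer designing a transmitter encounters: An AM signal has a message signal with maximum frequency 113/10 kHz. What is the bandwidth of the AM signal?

In AM (double-sideband), the bandwidth is twice the message frequency.
BW = 2 * f_m = 2 * 113/10 kHz = 113/5 kHz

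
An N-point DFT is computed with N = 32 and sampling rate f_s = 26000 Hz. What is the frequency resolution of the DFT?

DFT frequency resolution = f_s / N
= 26000 / 32 = 1625/2 Hz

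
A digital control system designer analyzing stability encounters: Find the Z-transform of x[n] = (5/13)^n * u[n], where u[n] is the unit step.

The Z-transform of a^n * u[n] is z/(z-a) for |z| > |a|.
Here a = 5/13, so X(z) = z/(z - (5/13)) = 13z/(13z - 5)
ROC: |z| > 5/13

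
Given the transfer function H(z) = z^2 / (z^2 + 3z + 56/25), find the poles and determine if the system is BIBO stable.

Poles are roots of the denominator: z^2 + 3z + 56/25 = 0.
Quadratic formula: z = [-(3) +/- sqrt((3)^2 - 4*(56/25))] / 2
Discriminant = 9 - 224/25 = 1/25; sqrt = 1/5.
z = (-3 +/- 1/5) / 2 => z = -7/5 or z = -8/5.
|p1| = 7/5, |p2| = 8/5.
For BIBO stability, all poles must lie inside the unit circle (|p| < 1).
System is UNSTABLE since at least one |p| >= 1.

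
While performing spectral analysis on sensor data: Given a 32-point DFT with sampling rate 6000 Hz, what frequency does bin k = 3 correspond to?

The frequency of DFT bin k is: f_k = k * f_s / N
f_3 = 3 * 6000 / 32 = 1125/2 Hz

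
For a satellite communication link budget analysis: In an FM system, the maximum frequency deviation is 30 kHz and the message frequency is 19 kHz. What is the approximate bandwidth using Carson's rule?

Carson's rule: BW = 2*(delta_f + f_m)
= 2*(30 + 19) kHz = 98 kHz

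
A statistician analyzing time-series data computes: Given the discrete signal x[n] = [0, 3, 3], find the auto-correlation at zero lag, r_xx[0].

The auto-correlation at zero lag r_xx[0] equals the signal energy.
r_xx[0] = sum of x[n]^2 = 0^2 + 3^2 + 3^2
= 0 + 9 + 9 = 18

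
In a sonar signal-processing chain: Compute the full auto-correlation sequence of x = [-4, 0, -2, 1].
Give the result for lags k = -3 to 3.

r_xx[k] = sum_m x[m]*x[m+k], indexed from 0, for k = -3 to 3:
  r_xx[-3] = x[3]*x[0] = -4
  r_xx[-2] = x[2]*x[0] + x[3]*x[1] = 8
  r_xx[-1] = x[1]*x[0] + x[2]*x[1] + x[3]*x[2] = -2
  r_xx[0] = x[0]*x[0] + x[1]*x[1] + x[2]*x[2] + x[3]*x[3] = 21
  r_xx[1] = x[0]*x[1] + x[1]*x[2] + x[2]*x[3] = -2
  r_xx[2] = x[0]*x[2] + x[1]*x[3] = 8
  r_xx[3] = x[0]*x[3] = -4
r_xx = [-4, 8, -2, 21, -2, 8, -4]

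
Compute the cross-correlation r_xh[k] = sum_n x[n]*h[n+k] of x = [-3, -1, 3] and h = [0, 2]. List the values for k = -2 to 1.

Both sequences indexed from 0 and zero outside their support.
Lags with overlap: k = -2 to 1.
  r_xh[-2] = x[2]*h[0] = 0
  r_xh[-1] = x[1]*h[0] + x[2]*h[1] = 6
  r_xh[0] = x[0]*h[0] + x[1]*h[1] = -2
  r_xh[1] = x[0]*h[1] = -6
r_xh = [0, 6, -2, -6] (for k = -2, ..., 1)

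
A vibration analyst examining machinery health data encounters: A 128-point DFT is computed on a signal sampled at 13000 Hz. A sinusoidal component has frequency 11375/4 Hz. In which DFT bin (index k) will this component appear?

DFT frequency resolution = f_s/N = 13000/128 = 1625/16 Hz
Bin index k = f_signal / resolution = 11375/4 / 1625/16 = 28
The signal frequency 11375/4 Hz falls in DFT bin k = 28.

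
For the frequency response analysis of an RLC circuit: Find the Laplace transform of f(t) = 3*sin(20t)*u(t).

Standard pair: sin(wt)*u(t) <-> w/(s^2+w^2)
With w = 20: L{3*sin(20t)*u(t)} = 60/(s^2+400)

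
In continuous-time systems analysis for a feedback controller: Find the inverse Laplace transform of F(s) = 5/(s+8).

Standard pair: k/(s+a) <-> k*e^(-at)*u(t)
With k=5, a=8: f(t) = 5*e^(-8t)*u(t)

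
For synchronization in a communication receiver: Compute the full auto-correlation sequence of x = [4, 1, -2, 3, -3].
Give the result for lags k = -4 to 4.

r_xx[k] = sum_m x[m]*x[m+k], indexed from 0, for k = -4 to 4:
  r_xx[-4] = x[4]*x[0] = -12
  r_xx[-3] = x[3]*x[0] + x[4]*x[1] = 9
  r_xx[-2] = x[2]*x[0] + x[3]*x[1] + x[4]*x[2] = 1
  r_xx[-1] = x[1]*x[0] + x[2]*x[1] + x[3]*x[2] + x[4]*x[3] = -13
  r_xx[0] = x[0]*x[0] + x[1]*x[1] + x[2]*x[2] + x[3]*x[3] + x[4]*x[4] = 39
  r_xx[1] = x[0]*x[1] + x[1]*x[2] + x[2]*x[3] + x[3]*x[4] = -13
  r_xx[2] = x[0]*x[2] + x[1]*x[3] + x[2]*x[4] = 1
  r_xx[3] = x[0]*x[3] + x[1]*x[4] = 9
  r_xx[4] = x[0]*x[4] = -12
r_xx = [-12, 9, 1, -13, 39, -13, 1, 9, -12]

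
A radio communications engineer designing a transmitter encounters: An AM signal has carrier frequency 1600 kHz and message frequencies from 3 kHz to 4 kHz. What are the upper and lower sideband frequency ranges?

Upper sideband (USB) = fc + [fm_low, fm_high] = 1600 + [3, 4] = [1603, 1604] kHz
Lower sideband (LSB) = fc - [fm_high, fm_low] = 1600 - [4, 3] = [1596, 1597] kHz
Total occupied spectrum: 1596 kHz to 1604 kHz (plus carrier at 1600 kHz)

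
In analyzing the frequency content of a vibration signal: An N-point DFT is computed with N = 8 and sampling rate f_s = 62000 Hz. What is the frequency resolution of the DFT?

DFT frequency resolution = f_s / N
= 62000 / 8 = 7750 Hz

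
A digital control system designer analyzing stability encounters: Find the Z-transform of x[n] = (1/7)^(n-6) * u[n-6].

Time-shifting property: if X(z) = Z{x[n]}, then Z{x[n-d]} = z^(-d) * X(z)
X(z) = z/(z - 1/7) for x[n] = (1/7)^n * u[n]
Z{x[n-6]} = z^(-6) * z/(z - 1/7) = z^(-5)/(z - 1/7)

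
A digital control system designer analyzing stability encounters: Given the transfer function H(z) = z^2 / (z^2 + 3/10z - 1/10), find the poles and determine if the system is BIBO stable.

Poles are roots of the denominator: z^2 + 3/10z - 1/10 = 0.
Quadratic formula: z = [-(3/10) +/- sqrt((3/10)^2 - 4*(-1/10))] / 2
Discriminant = 9/100 + 2/5 = 49/100; sqrt = 7/10.
z = (-3/10 +/- 7/10) / 2 => z = 1/5 or z = -1/2.
|p1| = 1/2, |p2| = 1/5.
For BIBO stability, all poles must lie inside the unit circle (|p| < 1).
System is STABLE since both |p| < 1.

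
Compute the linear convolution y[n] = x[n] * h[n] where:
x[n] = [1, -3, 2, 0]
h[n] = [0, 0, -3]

y[n] = sum_k x[k]*h[n-k]. Output length = len(x) + len(h) - 1 = 4 + 3 - 1 = 6.
y[0] = 1*0 = 0
y[1] = -3*0 + 1*0 = 0
y[2] = 2*0 + -3*0 + 1*-3 = -3
y[3] = 0*0 + 2*0 + -3*-3 = 9
y[4] = 0*0 + 2*-3 = -6
y[5] = 0*-3 = 0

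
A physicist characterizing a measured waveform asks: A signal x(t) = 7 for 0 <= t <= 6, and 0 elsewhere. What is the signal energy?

Energy = integral of |x(t)|^2 dt over the signal duration
= 7^2 * 6 = 49 * 6 = 294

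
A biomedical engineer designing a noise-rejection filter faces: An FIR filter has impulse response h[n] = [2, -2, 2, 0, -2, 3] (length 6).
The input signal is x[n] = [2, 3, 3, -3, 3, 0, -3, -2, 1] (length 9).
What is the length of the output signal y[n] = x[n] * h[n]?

For linear convolution, the output length is:
len(y) = len(x) + len(h) - 1 = 9 + 6 - 1 = 14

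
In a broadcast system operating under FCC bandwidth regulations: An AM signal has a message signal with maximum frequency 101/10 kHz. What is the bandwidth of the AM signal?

In AM (double-sideband), the bandwidth is twice the message frequency.
BW = 2 * f_m = 2 * 101/10 kHz = 101/5 kHz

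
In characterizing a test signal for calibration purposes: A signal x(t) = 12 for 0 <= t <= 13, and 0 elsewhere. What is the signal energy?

Energy = integral of |x(t)|^2 dt over the signal duration
= 12^2 * 13 = 144 * 13 = 1872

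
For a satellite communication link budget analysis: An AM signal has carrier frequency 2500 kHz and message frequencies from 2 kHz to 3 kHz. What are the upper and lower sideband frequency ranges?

Upper sideband (USB) = fc + [fm_low, fm_high] = 2500 + [2, 3] = [2502, 2503] kHz
Lower sideband (LSB) = fc - [fm_high, fm_low] = 2500 - [3, 2] = [2497, 2498] kHz
Total occupied spectrum: 2497 kHz to 2503 kHz (plus carrier at 2500 kHz)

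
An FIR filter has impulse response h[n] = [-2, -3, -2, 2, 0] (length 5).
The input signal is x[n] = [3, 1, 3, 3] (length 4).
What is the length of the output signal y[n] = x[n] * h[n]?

For linear convolution, the output length is:
len(y) = len(x) + len(h) - 1 = 4 + 5 - 1 = 8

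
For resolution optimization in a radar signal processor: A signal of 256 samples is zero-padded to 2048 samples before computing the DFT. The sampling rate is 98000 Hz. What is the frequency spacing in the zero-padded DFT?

Original DFT: N = 256, resolution = f_s/N = 98000/256 = 6125/16 Hz
Zero-padded DFT: N = 2048, resolution = f_s/N = 98000/2048 = 6125/128 Hz
Zero-padding interpolates the spectrum (finer frequency grid)
but does NOT improve the true spectral resolution (ability to resolve close frequencies).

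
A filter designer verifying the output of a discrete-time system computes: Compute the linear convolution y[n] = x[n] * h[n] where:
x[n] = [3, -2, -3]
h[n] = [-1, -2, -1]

y[n] = sum_k x[k]*h[n-k]. Output length = len(x) + len(h) - 1 = 3 + 3 - 1 = 5.
y[0] = 3*-1 = -3
y[1] = -2*-1 + 3*-2 = -4
y[2] = -3*-1 + -2*-2 + 3*-1 = 4
y[3] = -3*-2 + -2*-1 = 8
y[4] = -3*-1 = 3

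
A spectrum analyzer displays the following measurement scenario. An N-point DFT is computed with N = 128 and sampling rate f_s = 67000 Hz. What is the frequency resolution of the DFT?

DFT frequency resolution = f_s / N
= 67000 / 128 = 8375/16 Hz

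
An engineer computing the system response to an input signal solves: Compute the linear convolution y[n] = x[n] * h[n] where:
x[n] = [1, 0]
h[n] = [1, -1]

y[n] = sum_k x[k]*h[n-k]. Output length = len(x) + len(h) - 1 = 2 + 2 - 1 = 3.
y[0] = 1*1 = 1
y[1] = 0*1 + 1*-1 = -1
y[2] = 0*-1 = 0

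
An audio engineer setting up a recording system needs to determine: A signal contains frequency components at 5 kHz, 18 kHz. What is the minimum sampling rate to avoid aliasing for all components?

The highest frequency component is f_max = 18 kHz.
Nyquist rate = 2 * f_max = 2 * 18 kHz = 36 kHz.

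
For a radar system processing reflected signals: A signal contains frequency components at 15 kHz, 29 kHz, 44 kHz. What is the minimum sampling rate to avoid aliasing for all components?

The highest frequency component is f_max = 44 kHz.
Nyquist rate = 2 * f_max = 2 * 44 kHz = 88 kHz.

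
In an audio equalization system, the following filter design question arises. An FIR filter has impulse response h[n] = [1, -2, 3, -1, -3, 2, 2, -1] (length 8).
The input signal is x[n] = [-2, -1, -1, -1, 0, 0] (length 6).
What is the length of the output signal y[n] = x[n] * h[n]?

For linear convolution, the output length is:
len(y) = len(x) + len(h) - 1 = 6 + 8 - 1 = 13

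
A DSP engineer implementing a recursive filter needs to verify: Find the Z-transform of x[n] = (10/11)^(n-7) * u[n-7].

Time-shifting property: if X(z) = Z{x[n]}, then Z{x[n-d]} = z^(-d) * X(z)
X(z) = z/(z - 10/11) for x[n] = (10/11)^n * u[n]
Z{x[n-7]} = z^(-7) * z/(z - 10/11) = z^(-6)/(z - 10/11)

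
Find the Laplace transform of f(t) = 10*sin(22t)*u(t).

Standard pair: sin(wt)*u(t) <-> w/(s^2+w^2)
With w = 22: L{10*sin(22t)*u(t)} = 220/(s^2+484)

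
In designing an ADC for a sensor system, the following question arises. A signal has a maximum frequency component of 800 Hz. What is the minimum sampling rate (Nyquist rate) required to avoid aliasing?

By the Nyquist-Shannon sampling theorem,
the minimum sampling rate (Nyquist rate) must be at least 2 * f_max.
Nyquist rate = 2 * 800 Hz = 1600 Hz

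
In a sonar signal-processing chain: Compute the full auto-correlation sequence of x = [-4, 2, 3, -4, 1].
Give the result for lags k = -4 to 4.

r_xx[k] = sum_m x[m]*x[m+k], indexed from 0, for k = -4 to 4:
  r_xx[-4] = x[4]*x[0] = -4
  r_xx[-3] = x[3]*x[0] + x[4]*x[1] = 18
  r_xx[-2] = x[2]*x[0] + x[3]*x[1] + x[4]*x[2] = -17
  r_xx[-1] = x[1]*x[0] + x[2]*x[1] + x[3]*x[2] + x[4]*x[3] = -18
  r_xx[0] = x[0]*x[0] + x[1]*x[1] + x[2]*x[2] + x[3]*x[3] + x[4]*x[4] = 46
  r_xx[1] = x[0]*x[1] + x[1]*x[2] + x[2]*x[3] + x[3]*x[4] = -18
  r_xx[2] = x[0]*x[2] + x[1]*x[3] + x[2]*x[4] = -17
  r_xx[3] = x[0]*x[3] + x[1]*x[4] = 18
  r_xx[4] = x[0]*x[4] = -4
r_xx = [-4, 18, -17, -18, 46, -18, -17, 18, -4]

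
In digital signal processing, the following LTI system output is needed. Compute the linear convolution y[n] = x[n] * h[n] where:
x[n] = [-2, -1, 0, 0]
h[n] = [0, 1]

y[n] = sum_k x[k]*h[n-k]. Output length = len(x) + len(h) - 1 = 4 + 2 - 1 = 5.
y[0] = -2*0 = 0
y[1] = -1*0 + -2*1 = -2
y[2] = 0*0 + -1*1 = -1
y[3] = 0*0 + 0*1 = 0
y[4] = 0*1 = 0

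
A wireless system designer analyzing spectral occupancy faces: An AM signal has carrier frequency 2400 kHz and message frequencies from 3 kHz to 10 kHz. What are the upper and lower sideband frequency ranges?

Upper sideband (USB) = fc + [fm_low, fm_high] = 2400 + [3, 10] = [2403, 2410] kHz
Lower sideband (LSB) = fc - [fm_high, fm_low] = 2400 - [10, 3] = [2390, 2397] kHz
Total occupied spectrum: 2390 kHz to 2410 kHz (plus carrier at 2400 kHz)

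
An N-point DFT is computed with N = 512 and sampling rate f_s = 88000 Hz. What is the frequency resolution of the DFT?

DFT frequency resolution = f_s / N
= 88000 / 512 = 1375/8 Hz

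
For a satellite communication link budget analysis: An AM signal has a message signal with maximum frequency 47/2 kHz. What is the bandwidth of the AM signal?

In AM (double-sideband), the bandwidth is twice the message frequency.
BW = 2 * f_m = 2 * 47/2 kHz = 47 kHz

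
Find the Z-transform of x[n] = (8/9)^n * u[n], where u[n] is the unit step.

The Z-transform of a^n * u[n] is z/(z-a) for |z| > |a|.
Here a = 8/9, so X(z) = z/(z - (8/9)) = 9z/(9z - 8)
ROC: |z| > 8/9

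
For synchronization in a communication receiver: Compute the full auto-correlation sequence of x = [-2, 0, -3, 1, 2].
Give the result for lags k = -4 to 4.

r_xx[k] = sum_m x[m]*x[m+k], indexed from 0, for k = -4 to 4:
  r_xx[-4] = x[4]*x[0] = -4
  r_xx[-3] = x[3]*x[0] + x[4]*x[1] = -2
  r_xx[-2] = x[2]*x[0] + x[3]*x[1] + x[4]*x[2] = 0
  r_xx[-1] = x[1]*x[0] + x[2]*x[1] + x[3]*x[2] + x[4]*x[3] = -1
  r_xx[0] = x[0]*x[0] + x[1]*x[1] + x[2]*x[2] + x[3]*x[3] + x[4]*x[4] = 18
  r_xx[1] = x[0]*x[1] + x[1]*x[2] + x[2]*x[3] + x[3]*x[4] = -1
  r_xx[2] = x[0]*x[2] + x[1]*x[3] + x[2]*x[4] = 0
  r_xx[3] = x[0]*x[3] + x[1]*x[4] = -2
  r_xx[4] = x[0]*x[4] = -4
r_xx = [-4, -2, 0, -1, 18, -1, 0, -2, -4]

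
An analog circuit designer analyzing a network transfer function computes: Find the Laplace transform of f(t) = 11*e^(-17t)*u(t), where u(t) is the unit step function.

Standard Laplace transform pair:
e^(-at)*u(t) <-> 1/(s+a)
With a = 17: L{11*e^(-17t)*u(t)} = 11/(s+17), ROC: Re(s) > -17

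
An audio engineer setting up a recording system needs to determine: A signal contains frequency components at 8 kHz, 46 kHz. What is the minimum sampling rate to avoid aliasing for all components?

The highest frequency component is f_max = 46 kHz.
Nyquist rate = 2 * f_max = 2 * 46 kHz = 92 kHz.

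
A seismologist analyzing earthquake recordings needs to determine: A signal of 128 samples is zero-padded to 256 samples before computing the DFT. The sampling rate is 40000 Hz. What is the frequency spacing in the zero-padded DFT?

Original DFT: N = 128, resolution = f_s/N = 40000/128 = 625/2 Hz
Zero-padded DFT: N = 256, resolution = f_s/N = 40000/256 = 625/4 Hz
Zero-padding interpolates the spectrum (finer frequency grid)
but does NOT improve the true spectral resolution (ability to resolve close frequencies).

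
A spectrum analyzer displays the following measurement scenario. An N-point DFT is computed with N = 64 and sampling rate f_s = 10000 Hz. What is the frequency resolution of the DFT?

DFT frequency resolution = f_s / N
= 10000 / 64 = 625/4 Hz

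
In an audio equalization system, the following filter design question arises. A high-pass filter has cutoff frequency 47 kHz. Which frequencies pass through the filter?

A high-pass filter passes all frequencies above the cutoff frequency 47 kHz and attenuates lower frequencies.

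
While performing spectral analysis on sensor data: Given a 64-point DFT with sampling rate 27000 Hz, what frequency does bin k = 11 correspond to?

The frequency of DFT bin k is: f_k = k * f_s / N
f_11 = 11 * 27000 / 64 = 37125/8 Hz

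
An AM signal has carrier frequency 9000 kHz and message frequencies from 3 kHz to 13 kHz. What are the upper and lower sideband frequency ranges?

Upper sideband (USB) = fc + [fm_low, fm_high] = 9000 + [3, 13] = [9003, 9013] kHz
Lower sideband (LSB) = fc - [fm_high, fm_low] = 9000 - [13, 3] = [8987, 8997] kHz
Total occupied spectrum: 8987 kHz to 9013 kHz (plus carrier at 9000 kHz)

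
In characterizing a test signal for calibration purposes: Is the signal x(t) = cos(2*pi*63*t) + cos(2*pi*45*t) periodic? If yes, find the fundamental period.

f1 = 63 Hz, f2 = 45 Hz
Period T1 = 1/63, T2 = 1/45
Ratio T1/T2 = 45/63, which is rational.
The signal is periodic with fundamental period T = 1/GCD(63,45) = 1/9 s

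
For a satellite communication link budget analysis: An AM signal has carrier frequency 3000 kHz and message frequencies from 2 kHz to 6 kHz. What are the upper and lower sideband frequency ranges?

Upper sideband (USB) = fc + [fm_low, fm_high] = 3000 + [2, 6] = [3002, 3006] kHz
Lower sideband (LSB) = fc - [fm_high, fm_low] = 3000 - [6, 2] = [2994, 2998] kHz
Total occupied spectrum: 2994 kHz to 3006 kHz (plus carrier at 3000 kHz)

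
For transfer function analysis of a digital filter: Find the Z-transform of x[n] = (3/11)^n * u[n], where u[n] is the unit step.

The Z-transform of a^n * u[n] is z/(z-a) for |z| > |a|.
Here a = 3/11, so X(z) = z/(z - (3/11)) = 11z/(11z - 3)
ROC: |z| > 3/11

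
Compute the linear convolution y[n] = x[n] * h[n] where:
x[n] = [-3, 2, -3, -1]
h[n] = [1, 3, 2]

y[n] = sum_k x[k]*h[n-k]. Output length = len(x) + len(h) - 1 = 4 + 3 - 1 = 6.
y[0] = -3*1 = -3
y[1] = 2*1 + -3*3 = -7
y[2] = -3*1 + 2*3 + -3*2 = -3
y[3] = -1*1 + -3*3 + 2*2 = -6
y[4] = -1*3 + -3*2 = -9
y[5] = -1*2 = -2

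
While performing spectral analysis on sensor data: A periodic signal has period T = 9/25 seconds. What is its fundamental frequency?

The fundamental frequency is the reciprocal of the period.
f = 1/T = 1/(9/25) = 25/9 Hz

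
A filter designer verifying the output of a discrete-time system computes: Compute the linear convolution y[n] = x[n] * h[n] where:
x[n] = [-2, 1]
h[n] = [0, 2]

y[n] = sum_k x[k]*h[n-k]. Output length = len(x) + len(h) - 1 = 2 + 2 - 1 = 3.
y[0] = -2*0 = 0
y[1] = 1*0 + -2*2 = -4
y[2] = 1*2 = 2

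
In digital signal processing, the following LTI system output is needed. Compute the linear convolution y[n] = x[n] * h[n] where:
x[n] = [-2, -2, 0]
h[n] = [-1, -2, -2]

y[n] = sum_k x[k]*h[n-k]. Output length = len(x) + len(h) - 1 = 3 + 3 - 1 = 5.
y[0] = -2*-1 = 2
y[1] = -2*-1 + -2*-2 = 6
y[2] = 0*-1 + -2*-2 + -2*-2 = 8
y[3] = 0*-2 + -2*-2 = 4
y[4] = 0*-2 = 0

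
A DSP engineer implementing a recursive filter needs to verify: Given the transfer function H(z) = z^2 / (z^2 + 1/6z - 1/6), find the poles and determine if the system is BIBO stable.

Poles are roots of the denominator: z^2 + 1/6z - 1/6 = 0.
Quadratic formula: z = [-(1/6) +/- sqrt((1/6)^2 - 4*(-1/6))] / 2
Discriminant = 1/36 + 2/3 = 25/36; sqrt = 5/6.
z = (-1/6 +/- 5/6) / 2 => z = 1/3 or z = -1/2.
|p1| = 1/2, |p2| = 1/3.
For BIBO stability, all poles must lie inside the unit circle (|p| < 1).
System is STABLE since both |p| < 1.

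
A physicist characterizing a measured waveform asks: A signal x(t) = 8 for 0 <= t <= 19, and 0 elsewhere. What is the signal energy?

Energy = integral of |x(t)|^2 dt over the signal duration
= 8^2 * 19 = 64 * 19 = 1216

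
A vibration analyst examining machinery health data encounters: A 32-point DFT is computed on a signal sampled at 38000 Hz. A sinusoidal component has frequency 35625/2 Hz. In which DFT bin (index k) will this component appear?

DFT frequency resolution = f_s/N = 38000/32 = 2375/2 Hz
Bin index k = f_signal / resolution = 35625/2 / 2375/2 = 15
The signal frequency 35625/2 Hz falls in DFT bin k = 15.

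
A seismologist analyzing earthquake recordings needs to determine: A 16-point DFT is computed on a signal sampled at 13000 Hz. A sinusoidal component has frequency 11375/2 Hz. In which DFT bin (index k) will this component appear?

DFT frequency resolution = f_s/N = 13000/16 = 1625/2 Hz
Bin index k = f_signal / resolution = 11375/2 / 1625/2 = 7
The signal frequency 11375/2 Hz falls in DFT bin k = 7.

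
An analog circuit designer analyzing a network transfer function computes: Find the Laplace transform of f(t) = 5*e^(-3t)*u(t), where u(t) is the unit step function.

Standard Laplace transform pair:
e^(-at)*u(t) <-> 1/(s+a)
With a = 3: L{5*e^(-3t)*u(t)} = 5/(s+3), ROC: Re(s) > -3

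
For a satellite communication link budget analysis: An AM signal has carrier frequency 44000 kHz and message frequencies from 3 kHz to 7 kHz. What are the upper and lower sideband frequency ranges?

Upper sideband (USB) = fc + [fm_low, fm_high] = 44000 + [3, 7] = [44003, 44007] kHz
Lower sideband (LSB) = fc - [fm_high, fm_low] = 44000 - [7, 3] = [43993, 43997] kHz
Total occupied spectrum: 43993 kHz to 44007 kHz (plus carrier at 44000 kHz)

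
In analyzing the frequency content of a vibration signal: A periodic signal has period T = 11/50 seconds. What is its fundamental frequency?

The fundamental frequency is the reciprocal of the period.
f = 1/T = 1/(11/50) = 50/11 Hz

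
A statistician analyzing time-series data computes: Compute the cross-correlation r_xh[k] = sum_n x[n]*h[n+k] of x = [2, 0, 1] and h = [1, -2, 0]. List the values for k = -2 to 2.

Both sequences indexed from 0 and zero outside their support.
Lags with overlap: k = -2 to 2.
  r_xh[-2] = x[2]*h[0] = 1
  r_xh[-1] = x[1]*h[0] + x[2]*h[1] = -2
  r_xh[0] = x[0]*h[0] + x[1]*h[1] + x[2]*h[2] = 2
  r_xh[1] = x[0]*h[1] + x[1]*h[2] = -4
  r_xh[2] = x[0]*h[2] = 0
r_xh = [1, -2, 2, -4, 0] (for k = -2, ..., 2)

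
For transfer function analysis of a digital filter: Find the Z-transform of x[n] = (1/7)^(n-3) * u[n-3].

Time-shifting property: if X(z) = Z{x[n]}, then Z{x[n-d]} = z^(-d) * X(z)
X(z) = z/(z - 1/7) for x[n] = (1/7)^n * u[n]
Z{x[n-3]} = z^(-3) * z/(z - 1/7) = z^(-2)/(z - 1/7)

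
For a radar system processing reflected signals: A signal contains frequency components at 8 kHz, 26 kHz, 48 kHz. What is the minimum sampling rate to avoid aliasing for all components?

The highest frequency component is f_max = 48 kHz.
Nyquist rate = 2 * f_max = 2 * 48 kHz = 96 kHz.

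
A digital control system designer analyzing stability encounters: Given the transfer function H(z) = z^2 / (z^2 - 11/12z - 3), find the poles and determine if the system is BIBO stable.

Poles are roots of the denominator: z^2 - 11/12z - 3 = 0.
Quadratic formula: z = [-(-11/12) +/- sqrt((-11/12)^2 - 4*(-3))] / 2
Discriminant = 121/144 + 12 = 1849/144; sqrt = 43/12.
z = (11/12 +/- 43/12) / 2 => z = 9/4 or z = -4/3.
|p1| = 4/3, |p2| = 9/4.
For BIBO stability, all poles must lie inside the unit circle (|p| < 1).
System is UNSTABLE since at least one |p| >= 1.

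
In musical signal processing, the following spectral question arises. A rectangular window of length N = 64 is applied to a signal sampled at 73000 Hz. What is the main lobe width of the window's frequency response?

For a rectangular window of length N,
the main lobe width in frequency is 2*f_s/N.
= 2*73000/64 = 9125/4 Hz
This determines the minimum frequency separation for resolving two sinusoids.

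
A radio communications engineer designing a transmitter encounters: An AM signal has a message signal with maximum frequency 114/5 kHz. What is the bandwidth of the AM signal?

In AM (double-sideband), the bandwidth is twice the message frequency.
BW = 2 * f_m = 2 * 114/5 kHz = 228/5 kHz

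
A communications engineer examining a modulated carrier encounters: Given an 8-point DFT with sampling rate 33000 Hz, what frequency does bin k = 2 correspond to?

The frequency of DFT bin k is: f_k = k * f_s / N
f_2 = 2 * 33000 / 8 = 8250 Hz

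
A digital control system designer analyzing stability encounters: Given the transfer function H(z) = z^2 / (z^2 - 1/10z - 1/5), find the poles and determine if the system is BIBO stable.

Poles are roots of the denominator: z^2 - 1/10z - 1/5 = 0.
Quadratic formula: z = [-(-1/10) +/- sqrt((-1/10)^2 - 4*(-1/5))] / 2
Discriminant = 1/100 + 4/5 = 81/100; sqrt = 9/10.
z = (1/10 +/- 9/10) / 2 => z = 1/2 or z = -2/5.
|p1| = 2/5, |p2| = 1/2.
For BIBO stability, all poles must lie inside the unit circle (|p| < 1).
System is STABLE since both |p| < 1.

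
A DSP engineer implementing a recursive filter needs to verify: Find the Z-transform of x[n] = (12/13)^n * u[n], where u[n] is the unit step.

The Z-transform of a^n * u[n] is z/(z-a) for |z| > |a|.
Here a = 12/13, so X(z) = z/(z - (12/13)) = 13z/(13z - 12)
ROC: |z| > 12/13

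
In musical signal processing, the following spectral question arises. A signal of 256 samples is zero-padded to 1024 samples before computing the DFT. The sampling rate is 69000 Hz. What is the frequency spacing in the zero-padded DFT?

Original DFT: N = 256, resolution = f_s/N = 69000/256 = 8625/32 Hz
Zero-padded DFT: N = 1024, resolution = f_s/N = 69000/1024 = 8625/128 Hz
Zero-padding interpolates the spectrum (finer frequency grid)
but does NOT improve the true spectral resolution (ability to resolve close frequencies).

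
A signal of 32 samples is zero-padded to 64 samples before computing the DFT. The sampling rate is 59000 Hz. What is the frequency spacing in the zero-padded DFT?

Original DFT: N = 32, resolution = f_s/N = 59000/32 = 7375/4 Hz
Zero-padded DFT: N = 64, resolution = f_s/N = 59000/64 = 7375/8 Hz
Zero-padding interpolates the spectrum (finer frequency grid)
but does NOT improve the true spectral resolution (ability to resolve close frequencies).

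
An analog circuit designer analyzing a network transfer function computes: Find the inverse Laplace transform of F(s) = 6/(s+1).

Standard pair: k/(s+a) <-> k*e^(-at)*u(t)
With k=6, a=1: f(t) = 6*e^(-t)*u(t)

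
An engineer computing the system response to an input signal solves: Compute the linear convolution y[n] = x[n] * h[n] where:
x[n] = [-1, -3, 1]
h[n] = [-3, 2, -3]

y[n] = sum_k x[k]*h[n-k]. Output length = len(x) + len(h) - 1 = 3 + 3 - 1 = 5.
y[0] = -1*-3 = 3
y[1] = -3*-3 + -1*2 = 7
y[2] = 1*-3 + -3*2 + -1*-3 = -6
y[3] = 1*2 + -3*-3 = 11
y[4] = 1*-3 = -3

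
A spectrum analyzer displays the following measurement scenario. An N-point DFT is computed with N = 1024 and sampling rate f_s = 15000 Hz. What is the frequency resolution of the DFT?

DFT frequency resolution = f_s / N
= 15000 / 1024 = 1875/128 Hz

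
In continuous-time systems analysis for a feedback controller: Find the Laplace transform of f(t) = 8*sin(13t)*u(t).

Standard pair: sin(wt)*u(t) <-> w/(s^2+w^2)
With w = 13: L{8*sin(13t)*u(t)} = 104/(s^2+169)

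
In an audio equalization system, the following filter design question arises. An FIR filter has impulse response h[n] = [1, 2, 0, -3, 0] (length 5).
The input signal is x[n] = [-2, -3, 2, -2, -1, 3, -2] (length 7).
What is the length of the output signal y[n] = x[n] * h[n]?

For linear convolution, the output length is:
len(y) = len(x) + len(h) - 1 = 7 + 5 - 1 = 11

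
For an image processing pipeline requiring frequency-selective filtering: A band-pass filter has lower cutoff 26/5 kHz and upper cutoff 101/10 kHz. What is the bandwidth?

Bandwidth = f_high - f_low
= 101/10 kHz - 26/5 kHz = 49/10 kHz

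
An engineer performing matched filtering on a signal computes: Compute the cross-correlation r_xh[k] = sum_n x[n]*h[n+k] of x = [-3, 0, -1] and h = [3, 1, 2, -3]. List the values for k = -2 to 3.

Both sequences indexed from 0 and zero outside their support.
Lags with overlap: k = -2 to 3.
  r_xh[-2] = x[2]*h[0] = -3
  r_xh[-1] = x[1]*h[0] + x[2]*h[1] = -1
  r_xh[0] = x[0]*h[0] + x[1]*h[1] + x[2]*h[2] = -11
  r_xh[1] = x[0]*h[1] + x[1]*h[2] + x[2]*h[3] = 0
  r_xh[2] = x[0]*h[2] + x[1]*h[3] = -6
  r_xh[3] = x[0]*h[3] = 9
r_xh = [-3, -1, -11, 0, -6, 9] (for k = -2, ..., 3)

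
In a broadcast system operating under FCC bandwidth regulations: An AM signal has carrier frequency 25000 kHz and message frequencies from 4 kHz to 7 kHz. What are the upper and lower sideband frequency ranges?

Upper sideband (USB) = fc + [fm_low, fm_high] = 25000 + [4, 7] = [25004, 25007] kHz
Lower sideband (LSB) = fc - [fm_high, fm_low] = 25000 - [7, 4] = [24993, 24996] kHz
Total occupied spectrum: 24993 kHz to 25007 kHz (plus carrier at 25000 kHz)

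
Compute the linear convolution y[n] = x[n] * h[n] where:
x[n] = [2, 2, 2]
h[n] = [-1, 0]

y[n] = sum_k x[k]*h[n-k]. Output length = len(x) + len(h) - 1 = 3 + 2 - 1 = 4.
y[0] = 2*-1 = -2
y[1] = 2*-1 + 2*0 = -2
y[2] = 2*-1 + 2*0 = -2
y[3] = 2*0 = 0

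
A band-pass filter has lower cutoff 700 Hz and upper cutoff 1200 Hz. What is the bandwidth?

Bandwidth = f_high - f_low
= 1200 Hz - 700 Hz = 500 Hz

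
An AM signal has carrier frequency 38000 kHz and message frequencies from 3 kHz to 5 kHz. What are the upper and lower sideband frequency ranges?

Upper sideband (USB) = fc + [fm_low, fm_high] = 38000 + [3, 5] = [38003, 38005] kHz
Lower sideband (LSB) = fc - [fm_high, fm_low] = 38000 - [5, 3] = [37995, 37997] kHz
Total occupied spectrum: 37995 kHz to 38005 kHz (plus carrier at 38000 kHz)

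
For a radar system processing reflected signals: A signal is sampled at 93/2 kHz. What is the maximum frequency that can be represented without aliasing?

The maximum frequency that can be represented without aliasing
is the Nyquist frequency: f_max = f_s / 2 = 93/2 kHz / 2 = 93/4 kHz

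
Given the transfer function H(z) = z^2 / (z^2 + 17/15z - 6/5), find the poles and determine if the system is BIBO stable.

Poles are roots of the denominator: z^2 + 17/15z - 6/5 = 0.
Quadratic formula: z = [-(17/15) +/- sqrt((17/15)^2 - 4*(-6/5))] / 2
Discriminant = 289/225 + 24/5 = 1369/225; sqrt = 37/15.
z = (-17/15 +/- 37/15) / 2 => z = 2/3 or z = -9/5.
|p1| = 9/5, |p2| = 2/3.
For BIBO stability, all poles must lie inside the unit circle (|p| < 1).
System is UNSTABLE since at least one |p| >= 1.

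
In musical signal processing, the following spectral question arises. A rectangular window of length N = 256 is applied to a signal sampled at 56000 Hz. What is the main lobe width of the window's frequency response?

For a rectangular window of length N,
the main lobe width in frequency is 2*f_s/N.
= 2*56000/256 = 875/2 Hz
This determines the minimum frequency separation for resolving two sinusoids.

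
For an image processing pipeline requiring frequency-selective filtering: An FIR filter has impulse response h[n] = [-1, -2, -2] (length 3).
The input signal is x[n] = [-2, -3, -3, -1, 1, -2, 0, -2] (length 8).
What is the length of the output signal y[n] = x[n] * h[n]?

For linear convolution, the output length is:
len(y) = len(x) + len(h) - 1 = 8 + 3 - 1 = 10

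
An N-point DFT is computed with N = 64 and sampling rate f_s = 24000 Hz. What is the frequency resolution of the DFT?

DFT frequency resolution = f_s / N
= 24000 / 64 = 375 Hz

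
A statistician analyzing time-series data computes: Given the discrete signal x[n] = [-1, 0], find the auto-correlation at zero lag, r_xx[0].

The auto-correlation at zero lag r_xx[0] equals the signal energy.
r_xx[0] = sum of x[n]^2 = (-1)^2 + 0^2
= 1 + 0 = 1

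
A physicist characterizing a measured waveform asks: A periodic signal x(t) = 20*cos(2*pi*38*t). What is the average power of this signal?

Average power of A*cos(wt) is A^2/2.
P = 20^2 / 2 = 400/2 = 200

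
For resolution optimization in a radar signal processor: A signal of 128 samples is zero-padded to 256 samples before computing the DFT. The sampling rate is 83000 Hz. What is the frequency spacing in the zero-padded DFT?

Original DFT: N = 128, resolution = f_s/N = 83000/128 = 10375/16 Hz
Zero-padded DFT: N = 256, resolution = f_s/N = 83000/256 = 10375/32 Hz
Zero-padding interpolates the spectrum (finer frequency grid)
but does NOT improve the true spectral resolution (ability to resolve close frequencies).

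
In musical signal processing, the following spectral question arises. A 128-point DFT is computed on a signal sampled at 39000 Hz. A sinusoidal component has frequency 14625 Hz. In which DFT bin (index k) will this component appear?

DFT frequency resolution = f_s/N = 39000/128 = 4875/16 Hz
Bin index k = f_signal / resolution = 14625 / 4875/16 = 48
The signal frequency 14625 Hz falls in DFT bin k = 48.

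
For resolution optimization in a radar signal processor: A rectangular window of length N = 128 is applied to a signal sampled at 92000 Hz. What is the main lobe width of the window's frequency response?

For a rectangular window of length N,
the main lobe width in frequency is 2*f_s/N.
= 2*92000/128 = 2875/2 Hz
This determines the minimum frequency separation for resolving two sinusoids.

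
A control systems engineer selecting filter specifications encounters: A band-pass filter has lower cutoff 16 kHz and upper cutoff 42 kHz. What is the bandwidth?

Bandwidth = f_high - f_low
= 42 kHz - 16 kHz = 26 kHz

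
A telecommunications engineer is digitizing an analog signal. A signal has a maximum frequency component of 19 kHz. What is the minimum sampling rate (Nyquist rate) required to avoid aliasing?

By the Nyquist-Shannon sampling theorem,
the minimum sampling rate (Nyquist rate) must be at least 2 * f_max.
Nyquist rate = 2 * 19 kHz = 38 kHz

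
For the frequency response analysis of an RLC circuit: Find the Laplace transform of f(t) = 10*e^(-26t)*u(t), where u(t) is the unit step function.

Standard Laplace transform pair:
e^(-at)*u(t) <-> 1/(s+a)
With a = 26: L{10*e^(-26t)*u(t)} = 10/(s+26), ROC: Re(s) > -26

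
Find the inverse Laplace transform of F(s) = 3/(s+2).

Standard pair: k/(s+a) <-> k*e^(-at)*u(t)
With k=3, a=2: f(t) = 3*e^(-2t)*u(t)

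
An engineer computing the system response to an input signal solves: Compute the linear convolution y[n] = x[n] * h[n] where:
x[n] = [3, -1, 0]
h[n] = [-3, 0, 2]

y[n] = sum_k x[k]*h[n-k]. Output length = len(x) + len(h) - 1 = 3 + 3 - 1 = 5.
y[0] = 3*-3 = -9
y[1] = -1*-3 + 3*0 = 3
y[2] = 0*-3 + -1*0 + 3*2 = 6
y[3] = 0*0 + -1*2 = -2
y[4] = 0*2 = 0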